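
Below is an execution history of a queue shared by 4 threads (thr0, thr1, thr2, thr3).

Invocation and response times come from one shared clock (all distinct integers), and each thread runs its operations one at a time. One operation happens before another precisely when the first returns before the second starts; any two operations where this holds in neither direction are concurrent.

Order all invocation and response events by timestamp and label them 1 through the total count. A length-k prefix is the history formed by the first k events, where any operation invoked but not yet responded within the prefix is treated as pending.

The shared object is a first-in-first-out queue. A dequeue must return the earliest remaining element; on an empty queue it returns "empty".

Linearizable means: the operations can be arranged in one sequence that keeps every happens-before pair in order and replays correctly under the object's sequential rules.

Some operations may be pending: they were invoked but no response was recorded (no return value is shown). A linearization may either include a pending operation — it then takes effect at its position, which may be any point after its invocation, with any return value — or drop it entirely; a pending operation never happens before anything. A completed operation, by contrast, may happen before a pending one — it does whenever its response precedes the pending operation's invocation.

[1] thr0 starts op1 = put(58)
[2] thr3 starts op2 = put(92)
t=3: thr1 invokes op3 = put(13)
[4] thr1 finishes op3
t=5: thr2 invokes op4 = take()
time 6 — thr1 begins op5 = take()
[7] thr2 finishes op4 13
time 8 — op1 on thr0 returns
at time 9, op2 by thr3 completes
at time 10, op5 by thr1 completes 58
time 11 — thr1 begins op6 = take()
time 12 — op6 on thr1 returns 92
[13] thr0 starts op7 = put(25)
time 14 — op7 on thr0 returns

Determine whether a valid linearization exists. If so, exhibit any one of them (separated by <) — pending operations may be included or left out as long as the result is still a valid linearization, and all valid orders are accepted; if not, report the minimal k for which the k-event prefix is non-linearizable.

linearizable — witness: op1 < op3 < op2 < op5 < op4 < op6 < op7

after step 1 (op1 put(58)): queue <58>
after step 2 (op3 put(13)): queue <58,13>
after step 3 (op2 put(92)): queue <58,13,92>
after step 4 (op5 take() → 58): queue <13,92>
after step 5 (op4 take() → 13): queue <92>
after step 6 (op6 take() → 92): queue <>
after step 7 (op7 put(25)): queue <25>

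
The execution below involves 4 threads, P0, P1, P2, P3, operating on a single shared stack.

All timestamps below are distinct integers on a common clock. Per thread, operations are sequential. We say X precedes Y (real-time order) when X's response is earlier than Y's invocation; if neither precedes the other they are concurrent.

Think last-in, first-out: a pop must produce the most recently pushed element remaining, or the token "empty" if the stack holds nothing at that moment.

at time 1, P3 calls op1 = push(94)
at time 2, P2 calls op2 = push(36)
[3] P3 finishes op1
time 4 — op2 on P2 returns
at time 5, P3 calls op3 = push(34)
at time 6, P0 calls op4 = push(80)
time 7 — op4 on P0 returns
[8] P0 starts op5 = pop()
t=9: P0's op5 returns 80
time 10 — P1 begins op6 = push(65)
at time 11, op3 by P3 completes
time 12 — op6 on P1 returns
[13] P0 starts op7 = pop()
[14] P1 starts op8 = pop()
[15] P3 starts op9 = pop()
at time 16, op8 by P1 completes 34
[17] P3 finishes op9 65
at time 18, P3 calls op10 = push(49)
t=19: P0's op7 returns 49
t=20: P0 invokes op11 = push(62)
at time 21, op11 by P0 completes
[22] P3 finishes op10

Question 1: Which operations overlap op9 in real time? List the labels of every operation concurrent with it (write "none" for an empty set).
Answer: op7, op8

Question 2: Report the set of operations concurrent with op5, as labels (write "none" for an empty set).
Answer: op3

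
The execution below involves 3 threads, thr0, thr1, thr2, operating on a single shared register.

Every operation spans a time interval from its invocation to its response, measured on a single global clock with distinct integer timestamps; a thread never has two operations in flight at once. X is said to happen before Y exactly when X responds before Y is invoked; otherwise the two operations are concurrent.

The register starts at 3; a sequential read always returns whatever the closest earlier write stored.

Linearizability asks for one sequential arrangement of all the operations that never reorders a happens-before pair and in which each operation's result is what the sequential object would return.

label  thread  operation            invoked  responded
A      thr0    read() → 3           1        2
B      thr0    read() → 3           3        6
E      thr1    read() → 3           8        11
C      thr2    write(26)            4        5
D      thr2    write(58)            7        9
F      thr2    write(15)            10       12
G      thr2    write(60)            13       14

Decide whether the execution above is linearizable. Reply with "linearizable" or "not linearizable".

not linearizable

cut after 10 events: linearizable; cut after 11 events (E responds, time 11): not linearizable
4 orders of the 5 completed register ops respect real time; none is legal
no completion choice of the 1 pending operation (F) rescues it — every subset was tried
take A, B, C, D, E (pending dropped): step 5 already fails, because E read() → 3 cannot occur there
take A, B, C, E, D (pending dropped): step 4 already fails, because E read() → 3 cannot occur there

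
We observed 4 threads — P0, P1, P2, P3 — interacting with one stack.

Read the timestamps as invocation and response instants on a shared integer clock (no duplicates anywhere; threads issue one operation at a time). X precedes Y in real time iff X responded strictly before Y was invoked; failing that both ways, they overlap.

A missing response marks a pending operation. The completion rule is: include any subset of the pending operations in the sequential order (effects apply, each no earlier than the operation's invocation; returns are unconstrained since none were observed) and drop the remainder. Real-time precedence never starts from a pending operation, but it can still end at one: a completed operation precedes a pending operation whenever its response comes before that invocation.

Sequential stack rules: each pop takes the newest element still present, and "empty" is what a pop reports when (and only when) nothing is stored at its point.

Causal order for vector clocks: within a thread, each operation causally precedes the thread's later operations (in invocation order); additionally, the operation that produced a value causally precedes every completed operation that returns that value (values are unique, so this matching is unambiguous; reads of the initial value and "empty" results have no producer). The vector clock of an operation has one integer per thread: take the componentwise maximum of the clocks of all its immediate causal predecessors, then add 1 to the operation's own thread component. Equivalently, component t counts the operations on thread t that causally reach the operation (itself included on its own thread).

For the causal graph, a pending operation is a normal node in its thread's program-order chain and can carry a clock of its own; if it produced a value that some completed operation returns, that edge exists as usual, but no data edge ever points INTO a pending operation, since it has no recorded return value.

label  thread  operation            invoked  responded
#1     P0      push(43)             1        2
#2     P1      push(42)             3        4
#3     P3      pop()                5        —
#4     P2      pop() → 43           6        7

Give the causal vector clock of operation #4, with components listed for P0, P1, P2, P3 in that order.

invoked at 5, #3 has no predecessors; its own P3 bump gives (0, 0, 0, 1)
invoked at 3, #2 has no predecessors; its own P1 bump gives (0, 1, 0, 0)
invoked at 1, #1 has no predecessors; its own P0 bump gives (1, 0, 0, 0)
#4 (invocation 6): componentwise max over VC(#1)=(1, 0, 0, 0), +1 at P2, giving (1, 0, 1, 0)
target: VC(#4) = (1, 0, 1, 0)

(1, 0, 1, 0)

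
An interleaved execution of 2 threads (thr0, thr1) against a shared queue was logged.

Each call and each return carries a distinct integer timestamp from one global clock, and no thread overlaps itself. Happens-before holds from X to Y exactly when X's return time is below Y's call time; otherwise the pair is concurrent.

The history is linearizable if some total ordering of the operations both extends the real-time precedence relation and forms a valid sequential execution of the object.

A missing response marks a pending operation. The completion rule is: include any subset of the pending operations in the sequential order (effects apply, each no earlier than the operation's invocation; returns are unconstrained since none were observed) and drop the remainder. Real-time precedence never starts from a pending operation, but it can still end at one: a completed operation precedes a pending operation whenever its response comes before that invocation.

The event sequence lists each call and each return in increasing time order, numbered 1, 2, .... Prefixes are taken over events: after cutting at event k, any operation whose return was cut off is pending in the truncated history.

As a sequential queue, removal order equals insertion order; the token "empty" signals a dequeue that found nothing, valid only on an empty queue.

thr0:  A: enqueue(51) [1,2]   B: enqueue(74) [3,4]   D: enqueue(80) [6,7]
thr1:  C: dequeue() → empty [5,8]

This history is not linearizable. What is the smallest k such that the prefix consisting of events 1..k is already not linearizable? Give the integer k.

8

events 1..7 are linearizable; a witness order is A, B, C, D:
1. A enqueue(51), leaving queue <51>
2. B enqueue(74), leaving queue <51,74>
3. C dequeue() (pending, included), leaving queue <74>
4. D enqueue(80), leaving queue <74,80>
at event 8 (C's time-8 response) nothing linearizes any more
one such order, A, B, C, D, breaks at step 3 where C dequeue() → empty is illegal
one such order, A, B, D, C, breaks at step 4 where C dequeue() → empty is illegal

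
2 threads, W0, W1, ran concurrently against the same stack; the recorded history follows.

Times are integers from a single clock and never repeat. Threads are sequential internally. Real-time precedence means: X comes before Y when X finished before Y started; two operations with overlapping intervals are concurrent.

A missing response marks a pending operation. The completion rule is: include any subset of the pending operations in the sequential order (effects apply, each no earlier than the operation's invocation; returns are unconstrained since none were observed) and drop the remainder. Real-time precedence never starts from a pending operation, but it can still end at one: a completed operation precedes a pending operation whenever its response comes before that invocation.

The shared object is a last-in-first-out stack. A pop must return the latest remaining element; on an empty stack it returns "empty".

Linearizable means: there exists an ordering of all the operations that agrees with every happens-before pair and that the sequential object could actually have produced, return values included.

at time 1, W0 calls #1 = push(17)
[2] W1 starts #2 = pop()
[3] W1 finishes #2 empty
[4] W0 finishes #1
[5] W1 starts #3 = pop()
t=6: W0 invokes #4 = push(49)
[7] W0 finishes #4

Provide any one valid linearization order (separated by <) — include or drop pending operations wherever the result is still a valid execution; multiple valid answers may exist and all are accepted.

#2 < #1 < #3 < #4

1. #2 pop() → empty, leaving stack <>
2. #1 push(17), leaving stack <17>
3. #3 pop() (pending, included), leaving stack <>
4. #4 push(49), leaving stack <49>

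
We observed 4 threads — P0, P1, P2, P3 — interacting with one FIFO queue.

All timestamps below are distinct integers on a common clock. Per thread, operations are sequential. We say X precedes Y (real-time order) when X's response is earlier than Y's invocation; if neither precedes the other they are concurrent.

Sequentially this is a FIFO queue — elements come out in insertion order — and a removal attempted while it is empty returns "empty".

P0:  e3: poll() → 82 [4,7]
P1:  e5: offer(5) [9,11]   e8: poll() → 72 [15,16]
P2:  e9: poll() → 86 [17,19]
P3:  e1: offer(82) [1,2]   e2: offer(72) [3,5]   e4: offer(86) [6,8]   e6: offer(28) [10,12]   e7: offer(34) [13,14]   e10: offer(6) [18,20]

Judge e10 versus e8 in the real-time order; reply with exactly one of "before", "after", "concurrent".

after

e10 spans [18,20], e8 spans [15,16]
resp(e8)=16 < inv(e10)=18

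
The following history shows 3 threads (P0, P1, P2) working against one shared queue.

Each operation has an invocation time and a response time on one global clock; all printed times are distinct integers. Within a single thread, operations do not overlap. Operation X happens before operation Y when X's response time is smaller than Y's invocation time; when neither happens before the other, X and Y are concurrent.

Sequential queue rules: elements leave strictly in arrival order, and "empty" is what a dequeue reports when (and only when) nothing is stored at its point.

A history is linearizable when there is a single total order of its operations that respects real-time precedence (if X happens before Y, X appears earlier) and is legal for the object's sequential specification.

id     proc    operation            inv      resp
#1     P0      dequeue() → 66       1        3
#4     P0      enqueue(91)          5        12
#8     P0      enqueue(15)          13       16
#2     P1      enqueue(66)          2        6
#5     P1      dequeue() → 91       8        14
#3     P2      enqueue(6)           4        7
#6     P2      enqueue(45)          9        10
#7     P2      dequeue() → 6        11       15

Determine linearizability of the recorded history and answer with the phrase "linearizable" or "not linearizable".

linearizable

a witness: #2, #1, #3, #4, #6, #7, #5, #8
step 1: #2 enqueue(66) — queue <66>
step 2: #1 dequeue() → 66 — queue <>
step 3: #3 enqueue(6) — queue <6>
step 4: #4 enqueue(91) — queue <6,91>
step 5: #6 enqueue(45) — queue <6,91,45>
step 6: #7 dequeue() → 6 — queue <91,45>
step 7: #5 dequeue() → 91 — queue <45>
step 8: #8 enqueue(15) — queue <45,15>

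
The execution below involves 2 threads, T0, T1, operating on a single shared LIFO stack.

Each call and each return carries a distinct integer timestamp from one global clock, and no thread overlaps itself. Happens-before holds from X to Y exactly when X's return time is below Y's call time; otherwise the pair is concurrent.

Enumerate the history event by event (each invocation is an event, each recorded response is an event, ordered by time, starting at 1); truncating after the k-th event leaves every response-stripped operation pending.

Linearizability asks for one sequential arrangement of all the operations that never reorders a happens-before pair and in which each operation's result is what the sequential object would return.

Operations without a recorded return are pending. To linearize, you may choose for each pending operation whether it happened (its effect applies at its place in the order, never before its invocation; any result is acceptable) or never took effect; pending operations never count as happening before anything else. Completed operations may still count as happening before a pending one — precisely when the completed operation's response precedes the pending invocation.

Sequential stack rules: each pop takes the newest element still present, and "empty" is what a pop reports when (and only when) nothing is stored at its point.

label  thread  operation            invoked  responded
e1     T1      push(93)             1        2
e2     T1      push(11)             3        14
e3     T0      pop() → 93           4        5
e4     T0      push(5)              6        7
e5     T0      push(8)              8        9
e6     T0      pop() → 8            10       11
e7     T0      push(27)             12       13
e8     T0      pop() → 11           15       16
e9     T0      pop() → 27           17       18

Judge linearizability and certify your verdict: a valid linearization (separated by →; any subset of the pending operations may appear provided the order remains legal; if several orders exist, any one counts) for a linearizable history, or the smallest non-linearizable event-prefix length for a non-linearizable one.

after step 1 (e1 push(93)): stack <93>
after step 2 (e3 pop() → 93): stack <>
after step 3 (e4 push(5)): stack <5>
after step 4 (e5 push(8)): stack <5,8>
after step 5 (e6 pop() → 8): stack <5>
after step 6 (e7 push(27)): stack <5,27>
after step 7 (e2 push(11)): stack <5,27,11>
after step 8 (e8 pop() → 11): stack <5,27>
after step 9 (e9 pop() → 27): stack <5>

linearizable — witness: e1 → e3 → e4 → e5 → e6 → e7 → e2 → e8 → e9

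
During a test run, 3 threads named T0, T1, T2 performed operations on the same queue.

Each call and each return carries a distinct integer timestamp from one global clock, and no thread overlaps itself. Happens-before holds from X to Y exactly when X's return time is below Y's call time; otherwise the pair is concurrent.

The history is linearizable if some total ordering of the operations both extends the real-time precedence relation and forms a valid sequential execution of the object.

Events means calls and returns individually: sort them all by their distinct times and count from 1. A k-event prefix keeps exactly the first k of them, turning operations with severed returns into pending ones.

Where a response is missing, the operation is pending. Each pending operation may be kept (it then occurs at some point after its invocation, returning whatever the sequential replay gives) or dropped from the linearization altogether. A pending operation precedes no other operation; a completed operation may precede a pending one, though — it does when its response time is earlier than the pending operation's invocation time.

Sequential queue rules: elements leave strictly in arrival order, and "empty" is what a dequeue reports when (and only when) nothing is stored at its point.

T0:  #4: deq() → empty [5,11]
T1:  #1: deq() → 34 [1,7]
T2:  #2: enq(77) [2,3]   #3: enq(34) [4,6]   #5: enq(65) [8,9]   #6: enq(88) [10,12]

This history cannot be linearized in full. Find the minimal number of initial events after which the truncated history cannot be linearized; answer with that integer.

events 1..10 are linearizable, e.g. via #2, #3, #4, #1, #5:
after step 1 (#2 enq(77)): queue <77>
after step 2 (#3 enq(34)): queue <77,34>
after step 3 (#4 deq() (pending, included)): queue <34>
after step 4 (#1 deq() → 34): queue <>
after step 5 (#5 enq(65)): queue <65>
adding event 11 (#4 responds at 11) leaves no legal real-time order
include/drop combinations of the 1 pending operation (#6) were all tried; none helps
take #1, #2, #3, #4, #5 (pending dropped): step 1 already fails, because #1 deq() → 34 cannot occur there
take #1, #2, #3, #5, #4 (pending dropped): step 1 already fails, because #1 deq() → 34 cannot occur there

11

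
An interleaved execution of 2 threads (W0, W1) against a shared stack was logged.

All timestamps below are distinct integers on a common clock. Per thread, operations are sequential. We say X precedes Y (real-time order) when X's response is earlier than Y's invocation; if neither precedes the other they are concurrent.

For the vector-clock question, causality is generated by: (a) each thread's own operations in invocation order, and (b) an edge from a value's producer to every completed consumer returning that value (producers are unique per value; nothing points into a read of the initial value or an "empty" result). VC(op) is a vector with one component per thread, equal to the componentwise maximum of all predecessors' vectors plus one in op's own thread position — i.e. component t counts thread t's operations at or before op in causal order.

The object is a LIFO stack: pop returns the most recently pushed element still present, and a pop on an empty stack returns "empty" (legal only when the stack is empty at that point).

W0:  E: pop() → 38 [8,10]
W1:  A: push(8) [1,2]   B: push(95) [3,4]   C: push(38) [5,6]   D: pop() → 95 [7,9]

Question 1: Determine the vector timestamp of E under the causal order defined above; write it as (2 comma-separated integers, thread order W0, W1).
VC(A, invoked at 1): no causal predecessors; +1 on W1 → (0, 1)
B (invocation 3): componentwise max over VC(A)=(0, 1), +1 at W1, giving (0, 2)
C (invocation 5): componentwise max over VC(B)=(0, 2), +1 at W1, giving (0, 3)
D (invocation 7): componentwise max over VC(B)=(0, 2), VC(C)=(0, 3), +1 at W1, giving (0, 4)
E (invocation 8): componentwise max over VC(C)=(0, 3), +1 at W0, giving (1, 3)
target: VC(E) = (1, 3)

(1, 3)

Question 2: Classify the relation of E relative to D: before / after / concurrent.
E spans [8,10], D spans [7,9]
the intervals overlap in both directions

concurrent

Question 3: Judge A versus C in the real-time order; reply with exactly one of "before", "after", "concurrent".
A spans [1,2], C spans [5,6]
resp(A)=2 < inv(C)=5

before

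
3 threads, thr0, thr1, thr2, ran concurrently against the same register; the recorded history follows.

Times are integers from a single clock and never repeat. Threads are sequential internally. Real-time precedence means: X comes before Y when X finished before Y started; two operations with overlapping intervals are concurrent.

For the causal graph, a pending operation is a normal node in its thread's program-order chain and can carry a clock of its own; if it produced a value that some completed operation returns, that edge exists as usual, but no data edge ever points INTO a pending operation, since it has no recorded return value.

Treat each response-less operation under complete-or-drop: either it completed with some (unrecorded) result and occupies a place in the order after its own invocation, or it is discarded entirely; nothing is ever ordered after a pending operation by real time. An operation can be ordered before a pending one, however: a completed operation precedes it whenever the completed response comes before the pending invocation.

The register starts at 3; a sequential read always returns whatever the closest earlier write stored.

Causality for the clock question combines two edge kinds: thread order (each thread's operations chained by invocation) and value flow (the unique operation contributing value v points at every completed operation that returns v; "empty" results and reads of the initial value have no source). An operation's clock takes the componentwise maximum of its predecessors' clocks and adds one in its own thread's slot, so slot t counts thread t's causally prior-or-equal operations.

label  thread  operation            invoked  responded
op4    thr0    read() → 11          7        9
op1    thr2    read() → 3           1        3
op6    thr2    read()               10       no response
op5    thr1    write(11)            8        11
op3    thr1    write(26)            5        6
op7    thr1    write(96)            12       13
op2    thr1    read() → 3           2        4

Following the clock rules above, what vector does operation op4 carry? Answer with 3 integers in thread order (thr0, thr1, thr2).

(1, 3, 0)

no predecessors for op1 (invoked 1): thr2 increments from zero → (0, 0, 1)
no predecessors for op2 (invoked 2): thr1 increments from zero → (0, 1, 0)
op6 (invocation 10): componentwise max over VC(op1)=(0, 0, 1), +1 at thr2, giving (0, 0, 2)
op3 (invocation 5): componentwise max over VC(op2)=(0, 1, 0), +1 at thr1, giving (0, 2, 0)
op5 (invocation 8): componentwise max over VC(op3)=(0, 2, 0), +1 at thr1, giving (0, 3, 0)
op7 (invocation 12): componentwise max over VC(op5)=(0, 3, 0), +1 at thr1, giving (0, 4, 0)
op4 (invocation 7): componentwise max over VC(op5)=(0, 3, 0), +1 at thr0, giving (1, 3, 0)
target: VC(op4) = (1, 3, 0)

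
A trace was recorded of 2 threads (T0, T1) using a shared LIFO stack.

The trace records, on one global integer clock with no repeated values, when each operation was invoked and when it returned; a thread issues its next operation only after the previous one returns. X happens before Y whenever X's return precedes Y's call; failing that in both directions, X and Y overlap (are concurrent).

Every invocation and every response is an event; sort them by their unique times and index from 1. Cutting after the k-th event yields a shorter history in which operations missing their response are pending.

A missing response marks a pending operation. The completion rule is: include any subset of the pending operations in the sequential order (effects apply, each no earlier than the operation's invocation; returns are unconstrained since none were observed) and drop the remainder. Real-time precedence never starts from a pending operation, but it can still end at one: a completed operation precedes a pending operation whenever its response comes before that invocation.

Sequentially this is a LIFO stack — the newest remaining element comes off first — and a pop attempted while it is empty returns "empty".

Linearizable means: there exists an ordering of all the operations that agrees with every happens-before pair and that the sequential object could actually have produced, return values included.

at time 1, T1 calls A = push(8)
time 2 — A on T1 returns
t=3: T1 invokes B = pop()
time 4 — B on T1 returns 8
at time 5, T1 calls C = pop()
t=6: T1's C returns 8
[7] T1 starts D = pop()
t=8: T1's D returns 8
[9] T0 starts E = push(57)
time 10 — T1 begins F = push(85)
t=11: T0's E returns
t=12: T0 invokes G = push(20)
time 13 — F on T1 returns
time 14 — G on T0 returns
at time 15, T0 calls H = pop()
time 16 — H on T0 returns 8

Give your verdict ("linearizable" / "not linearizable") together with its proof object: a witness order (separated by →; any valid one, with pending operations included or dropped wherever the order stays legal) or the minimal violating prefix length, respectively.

not linearizable — minimal violating prefix: 6 events

the violation lands at event 6, C's response at time 6: events 1..5 linearize, events 1..6 do not
exactly one order of the 3 completed ops respects real time; the LIFO stack replay fails
take A, B, C: step 3 already fails, because C pop() → 8 cannot occur there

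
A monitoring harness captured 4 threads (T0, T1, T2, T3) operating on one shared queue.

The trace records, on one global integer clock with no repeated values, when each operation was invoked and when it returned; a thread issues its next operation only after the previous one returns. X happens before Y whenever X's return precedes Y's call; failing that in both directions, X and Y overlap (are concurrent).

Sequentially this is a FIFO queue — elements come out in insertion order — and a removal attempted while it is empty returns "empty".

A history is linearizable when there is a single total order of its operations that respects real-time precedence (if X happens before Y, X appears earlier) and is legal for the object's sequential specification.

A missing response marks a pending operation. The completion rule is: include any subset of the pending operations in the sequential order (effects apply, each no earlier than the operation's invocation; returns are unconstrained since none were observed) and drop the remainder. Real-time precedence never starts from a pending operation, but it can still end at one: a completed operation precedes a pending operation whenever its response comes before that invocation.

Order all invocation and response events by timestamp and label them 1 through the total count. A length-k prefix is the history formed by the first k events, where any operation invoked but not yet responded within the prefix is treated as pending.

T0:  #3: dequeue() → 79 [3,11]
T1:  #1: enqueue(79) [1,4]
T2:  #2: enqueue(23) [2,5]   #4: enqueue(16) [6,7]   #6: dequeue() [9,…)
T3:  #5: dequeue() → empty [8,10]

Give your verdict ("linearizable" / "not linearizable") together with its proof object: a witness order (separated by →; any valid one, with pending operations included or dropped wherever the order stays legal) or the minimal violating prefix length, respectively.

events 1..9 are fine; event 10 — the response of #5 at time 10 — makes the prefix non-linearizable
every one of the 2 real-time-consistent orders over 4 completed queue ops fails the sequential spec
no completion choice of the 2 pending operations (#3, #6) rescues it — every subset was tried
for example #1, #2, #4, #5 (pending dropped) fails at step 4: #5 dequeue() → empty is not legal there
for example #2, #1, #4, #5 (pending dropped) fails at step 4: #5 dequeue() → empty is not legal there

not linearizable — minimal violating prefix: 10 events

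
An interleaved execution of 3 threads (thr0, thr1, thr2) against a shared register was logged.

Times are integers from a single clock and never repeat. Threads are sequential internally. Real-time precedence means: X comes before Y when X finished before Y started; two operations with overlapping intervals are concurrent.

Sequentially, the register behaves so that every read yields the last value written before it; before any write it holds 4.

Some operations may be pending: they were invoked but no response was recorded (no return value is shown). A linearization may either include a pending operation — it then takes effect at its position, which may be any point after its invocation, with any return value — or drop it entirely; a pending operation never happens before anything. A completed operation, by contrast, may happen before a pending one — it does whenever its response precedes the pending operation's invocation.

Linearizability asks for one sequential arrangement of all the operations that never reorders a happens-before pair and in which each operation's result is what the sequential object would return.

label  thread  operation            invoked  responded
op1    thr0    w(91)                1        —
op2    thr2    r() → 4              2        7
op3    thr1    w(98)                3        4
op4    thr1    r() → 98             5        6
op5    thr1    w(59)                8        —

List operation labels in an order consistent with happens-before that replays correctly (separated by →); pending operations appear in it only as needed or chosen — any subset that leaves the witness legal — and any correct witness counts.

op2 → op1 → op3 → op4

after step 1 (op2 r() → 4): value 4
after step 2 (op1 w(91) (pending, included)): value 91
after step 3 (op3 w(98)): value 98
after step 4 (op4 r() → 98): value 98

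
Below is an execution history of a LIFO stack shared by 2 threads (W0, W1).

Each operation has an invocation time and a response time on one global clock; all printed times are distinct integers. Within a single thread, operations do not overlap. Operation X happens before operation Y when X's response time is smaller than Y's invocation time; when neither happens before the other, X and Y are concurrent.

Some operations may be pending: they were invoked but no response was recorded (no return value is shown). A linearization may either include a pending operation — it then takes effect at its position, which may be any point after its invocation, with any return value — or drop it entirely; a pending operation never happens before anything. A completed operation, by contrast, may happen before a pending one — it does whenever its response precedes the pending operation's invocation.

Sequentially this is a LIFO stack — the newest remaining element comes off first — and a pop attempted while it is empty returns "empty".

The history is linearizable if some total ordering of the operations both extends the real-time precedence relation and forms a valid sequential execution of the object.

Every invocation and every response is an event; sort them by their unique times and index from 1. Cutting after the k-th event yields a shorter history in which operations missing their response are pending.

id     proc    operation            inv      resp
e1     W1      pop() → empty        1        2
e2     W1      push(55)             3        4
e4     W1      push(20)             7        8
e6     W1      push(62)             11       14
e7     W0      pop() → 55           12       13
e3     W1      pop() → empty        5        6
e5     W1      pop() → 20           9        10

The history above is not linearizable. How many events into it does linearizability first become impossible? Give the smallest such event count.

events 1..5 are linearizable, e.g. via e1, e2:
1. e1 pop() → empty, leaving stack <>
2. e2 push(55), leaving stack <55>
with event 6 included (e3 responding at time 6), all real-time-consistent orders fail
take e1, e2, e3: step 3 already fails, because e3 pop() → empty cannot occur there

6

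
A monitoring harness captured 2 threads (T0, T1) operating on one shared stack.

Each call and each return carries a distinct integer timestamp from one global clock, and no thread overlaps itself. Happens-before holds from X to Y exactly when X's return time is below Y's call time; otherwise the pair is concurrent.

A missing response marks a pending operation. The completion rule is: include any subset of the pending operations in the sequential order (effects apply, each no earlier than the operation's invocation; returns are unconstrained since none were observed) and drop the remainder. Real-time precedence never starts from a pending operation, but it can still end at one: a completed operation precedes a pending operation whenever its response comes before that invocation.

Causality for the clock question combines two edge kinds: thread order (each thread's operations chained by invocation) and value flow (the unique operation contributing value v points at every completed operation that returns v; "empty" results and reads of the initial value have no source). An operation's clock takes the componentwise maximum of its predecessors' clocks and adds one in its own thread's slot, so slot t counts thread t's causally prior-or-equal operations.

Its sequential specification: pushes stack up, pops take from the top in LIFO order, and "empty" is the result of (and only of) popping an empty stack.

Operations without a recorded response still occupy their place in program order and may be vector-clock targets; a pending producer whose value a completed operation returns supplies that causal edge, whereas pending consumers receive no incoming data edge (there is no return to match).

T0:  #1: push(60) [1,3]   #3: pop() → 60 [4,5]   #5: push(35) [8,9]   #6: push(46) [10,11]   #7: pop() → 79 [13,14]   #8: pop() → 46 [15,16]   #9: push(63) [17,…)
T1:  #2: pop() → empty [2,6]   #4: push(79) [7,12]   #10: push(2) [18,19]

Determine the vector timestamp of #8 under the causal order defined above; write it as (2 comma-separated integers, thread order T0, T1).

no predecessors for #2 (invoked 2): T1 increments from zero → (0, 1)
no predecessors for #1 (invoked 1): T0 increments from zero → (1, 0)
from VC(#2)=(0, 1), #4 (invoked 7) maxes components and bumps T1 → (0, 2)
from VC(#1)=(1, 0), #3 (invoked 4) maxes components and bumps T0 → (2, 0)
from VC(#4)=(0, 2), #10 (invoked 18) maxes components and bumps T1 → (0, 3)
from VC(#3)=(2, 0), #5 (invoked 8) maxes components and bumps T0 → (3, 0)
from VC(#5)=(3, 0), #6 (invoked 10) maxes components and bumps T0 → (4, 0)
from VC(#4)=(0, 2), VC(#6)=(4, 0), #7 (invoked 13) maxes components and bumps T0 → (5, 2)
from VC(#6)=(4, 0), VC(#7)=(5, 2), #8 (invoked 15) maxes components and bumps T0 → (6, 2)
from VC(#8)=(6, 2), #9 (invoked 17) maxes components and bumps T0 → (7, 2)
target: VC(#8) = (6, 2)

(6, 2)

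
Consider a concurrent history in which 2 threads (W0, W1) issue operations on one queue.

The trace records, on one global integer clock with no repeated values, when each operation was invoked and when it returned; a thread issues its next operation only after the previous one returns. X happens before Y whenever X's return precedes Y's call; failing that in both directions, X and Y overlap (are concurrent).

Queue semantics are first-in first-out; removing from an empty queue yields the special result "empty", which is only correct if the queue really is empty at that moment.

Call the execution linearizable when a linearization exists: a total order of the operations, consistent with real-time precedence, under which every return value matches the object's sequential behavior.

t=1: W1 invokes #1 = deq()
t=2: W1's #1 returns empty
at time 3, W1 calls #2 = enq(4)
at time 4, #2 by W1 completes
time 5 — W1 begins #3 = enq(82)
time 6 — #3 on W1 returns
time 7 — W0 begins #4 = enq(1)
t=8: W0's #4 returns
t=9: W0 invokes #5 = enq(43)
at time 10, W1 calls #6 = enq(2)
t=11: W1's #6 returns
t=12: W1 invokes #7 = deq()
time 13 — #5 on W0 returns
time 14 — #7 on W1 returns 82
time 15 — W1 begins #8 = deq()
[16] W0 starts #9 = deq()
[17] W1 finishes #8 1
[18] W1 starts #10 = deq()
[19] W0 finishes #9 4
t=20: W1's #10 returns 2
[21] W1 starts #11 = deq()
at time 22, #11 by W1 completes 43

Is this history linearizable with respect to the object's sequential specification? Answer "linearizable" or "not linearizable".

not linearizable

the violation lands at event 14, #7's response at time 14: events 1..13 linearize, events 1..14 do not
real-time-consistent orders of the 7 completed operations: 3 — all fail the queue replay
for example #1, #2, #3, #4, #5, #6, #7 fails at step 7: #7 deq() → 82 is not legal there
for example #1, #2, #3, #4, #6, #5, #7 fails at step 7: #7 deq() → 82 is not legal there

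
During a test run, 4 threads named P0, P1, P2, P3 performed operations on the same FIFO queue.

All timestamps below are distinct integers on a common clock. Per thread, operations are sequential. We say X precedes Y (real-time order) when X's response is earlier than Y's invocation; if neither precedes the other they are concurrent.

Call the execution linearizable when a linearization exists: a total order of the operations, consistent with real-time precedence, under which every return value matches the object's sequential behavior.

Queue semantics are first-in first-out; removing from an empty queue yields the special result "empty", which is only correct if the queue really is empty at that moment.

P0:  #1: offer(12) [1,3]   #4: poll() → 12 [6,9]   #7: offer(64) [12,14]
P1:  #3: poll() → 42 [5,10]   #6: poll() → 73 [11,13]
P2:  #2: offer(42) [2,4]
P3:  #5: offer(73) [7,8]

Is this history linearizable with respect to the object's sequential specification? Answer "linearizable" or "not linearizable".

linearizable

a witness: #1, #2, #4, #3, #5, #6, #7
step 1: #1 offer(12) — queue <12>
step 2: #2 offer(42) — queue <12,42>
step 3: #4 poll() → 12 — queue <42>
step 4: #3 poll() → 42 — queue <>
step 5: #5 offer(73) — queue <73>
step 6: #6 poll() → 73 — queue <>
step 7: #7 offer(64) — queue <64>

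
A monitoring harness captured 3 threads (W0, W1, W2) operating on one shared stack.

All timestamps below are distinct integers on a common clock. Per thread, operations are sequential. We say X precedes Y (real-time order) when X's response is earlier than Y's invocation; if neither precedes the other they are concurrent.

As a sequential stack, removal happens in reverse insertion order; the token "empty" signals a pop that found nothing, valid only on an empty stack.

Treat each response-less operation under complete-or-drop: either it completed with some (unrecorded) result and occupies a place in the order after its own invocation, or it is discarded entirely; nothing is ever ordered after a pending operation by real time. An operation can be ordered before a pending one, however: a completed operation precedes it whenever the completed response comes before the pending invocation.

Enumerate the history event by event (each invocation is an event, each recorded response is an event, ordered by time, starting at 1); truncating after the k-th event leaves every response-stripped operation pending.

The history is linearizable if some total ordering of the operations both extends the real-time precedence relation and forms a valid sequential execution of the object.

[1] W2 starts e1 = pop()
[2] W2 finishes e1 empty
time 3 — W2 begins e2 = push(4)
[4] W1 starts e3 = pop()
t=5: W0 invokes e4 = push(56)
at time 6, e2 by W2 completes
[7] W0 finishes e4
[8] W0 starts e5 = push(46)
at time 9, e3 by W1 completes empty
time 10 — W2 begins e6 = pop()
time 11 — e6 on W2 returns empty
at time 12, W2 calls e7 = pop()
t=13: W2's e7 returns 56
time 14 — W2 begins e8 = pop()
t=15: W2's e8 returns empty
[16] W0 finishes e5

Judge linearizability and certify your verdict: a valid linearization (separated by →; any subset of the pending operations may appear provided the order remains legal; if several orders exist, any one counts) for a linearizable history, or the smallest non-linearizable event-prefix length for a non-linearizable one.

not linearizable — minimal violating prefix: 11 events

events 1..10 are fine; event 11 — the response of e6 at time 11 — makes the prefix non-linearizable
all 6 real-time-respecting orders fail — 5 completed stack operations, no legal replay
completion choices over the 1 pending operation (e5) were checked; none helps
for example e1, e2, e3, e4, e6 (pending dropped) fails at step 3: e3 pop() → empty is not legal there
for example e1, e2, e4, e3, e6 (pending dropped) fails at step 4: e3 pop() → empty is not legal there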